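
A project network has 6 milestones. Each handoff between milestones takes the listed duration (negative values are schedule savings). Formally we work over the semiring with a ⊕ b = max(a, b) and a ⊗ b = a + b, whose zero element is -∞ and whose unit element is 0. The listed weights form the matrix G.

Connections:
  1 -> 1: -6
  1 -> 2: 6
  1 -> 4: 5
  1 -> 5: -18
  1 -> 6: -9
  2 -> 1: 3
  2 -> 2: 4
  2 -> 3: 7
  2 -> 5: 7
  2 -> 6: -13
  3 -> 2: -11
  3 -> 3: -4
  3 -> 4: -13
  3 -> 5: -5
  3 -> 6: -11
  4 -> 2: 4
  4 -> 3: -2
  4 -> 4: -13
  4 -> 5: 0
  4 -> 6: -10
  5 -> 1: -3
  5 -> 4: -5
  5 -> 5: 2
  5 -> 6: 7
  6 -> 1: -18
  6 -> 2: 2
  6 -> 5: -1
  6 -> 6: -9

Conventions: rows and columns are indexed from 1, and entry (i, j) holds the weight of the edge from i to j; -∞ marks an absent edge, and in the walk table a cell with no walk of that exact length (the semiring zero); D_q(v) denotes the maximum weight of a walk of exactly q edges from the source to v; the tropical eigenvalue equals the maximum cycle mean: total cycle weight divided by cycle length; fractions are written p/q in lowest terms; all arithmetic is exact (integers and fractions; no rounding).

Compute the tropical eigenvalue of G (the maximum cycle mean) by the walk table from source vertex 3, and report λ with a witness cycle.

q=0: [-∞, -∞, 0, -∞, -∞, -∞]
q=1: [-∞, -11, -4, -13, -5, -11]
q=2: [-8, -7, -4, -10, -3, 2]
q=3: [-4, 4, 0, -3, 1, 4]
q=4: [7, 8, 11, 1, 11, 8]
q=5: [11, 13, 15, 12, 15, 18]
q=6: [16, 20, 20, 16, 20, 22]
Optimal cycle mean attained by: cycle 2->5->6->2, total 7 + 7 + 2, length 3.
Answer: λ = 16/3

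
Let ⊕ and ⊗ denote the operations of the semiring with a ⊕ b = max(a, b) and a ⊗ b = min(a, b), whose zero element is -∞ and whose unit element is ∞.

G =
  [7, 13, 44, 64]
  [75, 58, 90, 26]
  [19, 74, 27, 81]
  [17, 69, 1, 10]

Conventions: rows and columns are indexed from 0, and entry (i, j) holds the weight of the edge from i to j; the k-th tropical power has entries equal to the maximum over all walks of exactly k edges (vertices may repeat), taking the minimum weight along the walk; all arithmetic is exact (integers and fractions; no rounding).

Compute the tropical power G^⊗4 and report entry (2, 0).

G^⊗2:
  [19, 64, 27, 44]
  [58, 74, 58, 81]
  [74, 69, 74, 27]
  [69, 58, 69, 26]
G^⊗3:
  [64, 58, 64, 27]
  [74, 69, 74, 58]
  [69, 74, 69, 74]
  [58, 69, 58, 69]
G^⊗4:
  [58, 64, 58, 64]
  [69, 74, 69, 74]
  [74, 69, 74, 69]
  [69, 69, 69, 58]
Key observation: the optimum is the walk 2->1->2->1->0, with weight 74 min 90 min 74 min 75 = 74.
Optimal value attained by: walk 2->1->2->1->0.
Answer: (G^⊗4)[2][0] = 74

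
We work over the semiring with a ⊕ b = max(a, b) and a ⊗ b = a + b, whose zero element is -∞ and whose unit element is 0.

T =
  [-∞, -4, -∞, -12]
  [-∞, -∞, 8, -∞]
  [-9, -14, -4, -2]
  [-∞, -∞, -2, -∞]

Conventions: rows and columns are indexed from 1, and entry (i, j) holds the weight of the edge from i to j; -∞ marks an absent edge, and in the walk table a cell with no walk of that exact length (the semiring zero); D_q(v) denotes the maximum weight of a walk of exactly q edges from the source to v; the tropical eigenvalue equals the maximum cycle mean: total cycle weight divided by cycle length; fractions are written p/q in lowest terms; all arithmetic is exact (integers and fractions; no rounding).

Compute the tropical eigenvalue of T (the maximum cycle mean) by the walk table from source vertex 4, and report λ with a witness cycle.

q=0: [-∞, -∞, -∞, 0]
q=1: [-∞, -∞, -2, -∞]
q=2: [-11, -16, -6, -4]
q=3: [-15, -15, -6, -8]
q=4: [-15, -19, -7, -8]
Optimal cycle mean attained by: cycle 1->2->3->1, total (-4) + 8 + (-9), length 3.
Answer: λ = -5/3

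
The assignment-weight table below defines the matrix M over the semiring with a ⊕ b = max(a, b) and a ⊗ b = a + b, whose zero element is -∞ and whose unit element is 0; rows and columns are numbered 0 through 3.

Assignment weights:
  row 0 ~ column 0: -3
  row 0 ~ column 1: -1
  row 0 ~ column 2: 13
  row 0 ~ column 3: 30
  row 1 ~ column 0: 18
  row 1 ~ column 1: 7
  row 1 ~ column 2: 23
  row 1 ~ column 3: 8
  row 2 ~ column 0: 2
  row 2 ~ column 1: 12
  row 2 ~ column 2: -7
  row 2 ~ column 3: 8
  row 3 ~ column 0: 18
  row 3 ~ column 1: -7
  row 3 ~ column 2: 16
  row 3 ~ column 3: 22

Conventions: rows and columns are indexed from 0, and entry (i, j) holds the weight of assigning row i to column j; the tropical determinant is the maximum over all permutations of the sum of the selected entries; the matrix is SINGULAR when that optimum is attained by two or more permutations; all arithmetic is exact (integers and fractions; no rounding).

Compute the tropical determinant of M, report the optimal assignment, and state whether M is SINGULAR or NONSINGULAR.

σ = (0, 1, 2, 3): (-3) + 7 + (-7) + 22 = 19
σ = (0, 1, 3, 2): (-3) + 7 + 8 + 16 = 28
σ = (0, 2, 1, 3): (-3) + 23 + 12 + 22 = 54
σ = (0, 2, 3, 1): (-3) + 23 + 8 + (-7) = 21
σ = (0, 3, 1, 2): (-3) + 8 + 12 + 16 = 33
σ = (0, 3, 2, 1): (-3) + 8 + (-7) + (-7) = -9
σ = (1, 0, 2, 3): (-1) + 18 + (-7) + 22 = 32
σ = (1, 0, 3, 2): (-1) + 18 + 8 + 16 = 41
σ = (1, 2, 0, 3): (-1) + 23 + 2 + 22 = 46
σ = (1, 2, 3, 0): (-1) + 23 + 8 + 18 = 48
σ = (1, 3, 0, 2): (-1) + 8 + 2 + 16 = 25
σ = (1, 3, 2, 0): (-1) + 8 + (-7) + 18 = 18
σ = (2, 0, 1, 3): 13 + 18 + 12 + 22 = 65
σ = (2, 0, 3, 1): 13 + 18 + 8 + (-7) = 32
σ = (2, 1, 0, 3): 13 + 7 + 2 + 22 = 44
σ = (2, 1, 3, 0): 13 + 7 + 8 + 18 = 46
σ = (2, 3, 0, 1): 13 + 8 + 2 + (-7) = 16
σ = (2, 3, 1, 0): 13 + 8 + 12 + 18 = 51
σ = (3, 0, 1, 2): 30 + 18 + 12 + 16 = 76
σ = (3, 0, 2, 1): 30 + 18 + (-7) + (-7) = 34
σ = (3, 1, 0, 2): 30 + 7 + 2 + 16 = 55
σ = (3, 1, 2, 0): 30 + 7 + (-7) + 18 = 48
σ = (3, 2, 0, 1): 30 + 23 + 2 + (-7) = 48
σ = (3, 2, 1, 0): 30 + 23 + 12 + 18 = 83
Optimal value attained by: σ = (3, 2, 1, 0).
Answer: det⊕(M) = 83; verdict: NONSINGULAR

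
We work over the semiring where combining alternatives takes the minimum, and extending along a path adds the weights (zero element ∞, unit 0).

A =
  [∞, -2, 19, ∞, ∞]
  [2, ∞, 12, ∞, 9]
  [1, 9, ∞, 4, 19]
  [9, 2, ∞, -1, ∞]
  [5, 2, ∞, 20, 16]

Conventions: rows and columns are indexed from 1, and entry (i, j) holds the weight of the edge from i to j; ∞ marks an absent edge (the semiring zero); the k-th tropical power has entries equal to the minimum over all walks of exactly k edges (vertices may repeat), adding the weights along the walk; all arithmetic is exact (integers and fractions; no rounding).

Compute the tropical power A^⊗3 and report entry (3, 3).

A^⊗2:
  [0, 28, 10, 23, 7]
  [13, 0, 21, 16, 25]
  [11, -1, 20, 3, 18]
  [4, 1, 14, -2, 11]
  [4, 3, 14, 19, 11]
A^⊗3:
  [11, -2, 19, 14, 23]
  [2, 11, 12, 15, 9]
  [1, 5, 11, 2, 8]
  [3, 0, 13, -3, 10]
  [5, 2, 15, 18, 12]
Key observation: the optimum is the walk 3->1->2->3, with weight 1 + (-2) + 12 = 11.
Optimal value attained by: walk 3->1->2->3.
Answer: (A^⊗3)[3][3] = 11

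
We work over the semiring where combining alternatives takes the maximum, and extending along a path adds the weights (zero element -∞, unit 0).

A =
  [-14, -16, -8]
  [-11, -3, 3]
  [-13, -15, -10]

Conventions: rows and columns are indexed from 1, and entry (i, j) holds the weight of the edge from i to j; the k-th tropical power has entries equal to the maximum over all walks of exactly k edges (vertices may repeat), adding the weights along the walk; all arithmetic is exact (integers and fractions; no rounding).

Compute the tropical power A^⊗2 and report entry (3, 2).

A^⊗2:
  [-21, -19, -13]
  [-10, -6, 0]
  [-23, -18, -12]
Key observation: the optimum is the walk 3->2->2, with weight (-15) + (-3) = -18.
Optimal value attained by: walk 3->2->2.
Answer: (A^⊗2)[3][2] = -18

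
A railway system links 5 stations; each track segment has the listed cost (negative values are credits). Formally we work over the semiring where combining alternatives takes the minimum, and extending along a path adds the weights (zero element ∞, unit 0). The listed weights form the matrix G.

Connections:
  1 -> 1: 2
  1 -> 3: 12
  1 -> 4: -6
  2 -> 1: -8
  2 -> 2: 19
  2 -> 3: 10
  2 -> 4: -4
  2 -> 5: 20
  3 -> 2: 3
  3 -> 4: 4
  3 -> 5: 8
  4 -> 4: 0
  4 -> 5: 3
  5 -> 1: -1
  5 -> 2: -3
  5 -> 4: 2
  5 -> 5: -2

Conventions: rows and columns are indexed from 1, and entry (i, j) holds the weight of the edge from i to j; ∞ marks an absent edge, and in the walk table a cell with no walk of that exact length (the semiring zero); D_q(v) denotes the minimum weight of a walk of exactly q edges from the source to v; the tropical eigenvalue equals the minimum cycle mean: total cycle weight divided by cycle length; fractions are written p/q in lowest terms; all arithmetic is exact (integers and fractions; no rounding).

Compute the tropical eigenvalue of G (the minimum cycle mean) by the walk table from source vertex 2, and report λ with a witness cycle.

q=0: [∞, 0, ∞, ∞, ∞]
q=1: [-8, 19, 10, -4, 20]
q=2: [-6, 13, 4, -14, -1]
q=3: [-4, -4, 6, -14, -11]
q=4: [-12, -14, 6, -14, -13]
q=5: [-22, -16, -4, -18, -15]
Optimal cycle mean attained by: cycle 1->4->5->2->1, total (-6) + 3 + (-3) + (-8), length 4.
Answer: λ = -7/2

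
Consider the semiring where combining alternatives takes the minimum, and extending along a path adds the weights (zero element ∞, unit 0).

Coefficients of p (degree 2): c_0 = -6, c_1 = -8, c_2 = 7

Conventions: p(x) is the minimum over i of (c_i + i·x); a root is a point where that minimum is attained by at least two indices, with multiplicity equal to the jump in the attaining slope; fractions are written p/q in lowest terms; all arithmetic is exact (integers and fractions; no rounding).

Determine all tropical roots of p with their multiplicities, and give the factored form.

hull edge (i=0, c=-6) to (i=1, c=-8): slope -2, span 1
hull edge (i=1, c=-8) to (i=2, c=7): slope 15, span 1
Factored form: p(x) = 7 ⊗ (x ⊕ (-15)) ⊗ (x ⊕ 2)
Answer: roots = -15 (mult 1), 2 (mult 1)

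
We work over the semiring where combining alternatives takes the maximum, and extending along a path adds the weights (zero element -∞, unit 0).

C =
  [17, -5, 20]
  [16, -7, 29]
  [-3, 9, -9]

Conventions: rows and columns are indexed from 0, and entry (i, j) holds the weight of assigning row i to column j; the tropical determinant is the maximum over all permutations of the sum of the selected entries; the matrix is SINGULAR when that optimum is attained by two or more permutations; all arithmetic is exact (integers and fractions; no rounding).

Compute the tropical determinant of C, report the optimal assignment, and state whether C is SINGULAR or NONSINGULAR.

σ = (0, 1, 2): 17 + (-7) + (-9) = 1
σ = (0, 2, 1): 17 + 29 + 9 = 55
σ = (1, 0, 2): (-5) + 16 + (-9) = 2
σ = (1, 2, 0): (-5) + 29 + (-3) = 21
σ = (2, 0, 1): 20 + 16 + 9 = 45
σ = (2, 1, 0): 20 + (-7) + (-3) = 10
Optimal value attained by: σ = (0, 2, 1).
Answer: det⊕(C) = 55; verdict: NONSINGULAR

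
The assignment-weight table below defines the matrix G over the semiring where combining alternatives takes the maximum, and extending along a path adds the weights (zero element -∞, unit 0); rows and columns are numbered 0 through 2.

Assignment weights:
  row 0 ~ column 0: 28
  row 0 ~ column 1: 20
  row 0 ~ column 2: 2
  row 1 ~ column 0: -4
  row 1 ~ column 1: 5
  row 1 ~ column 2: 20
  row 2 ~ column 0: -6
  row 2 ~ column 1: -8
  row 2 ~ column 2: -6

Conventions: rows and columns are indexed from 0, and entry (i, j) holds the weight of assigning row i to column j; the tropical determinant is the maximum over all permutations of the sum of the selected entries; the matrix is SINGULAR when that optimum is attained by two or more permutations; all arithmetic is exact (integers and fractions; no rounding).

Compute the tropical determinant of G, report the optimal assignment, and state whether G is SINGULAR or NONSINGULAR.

σ = (0, 1, 2): 28 + 5 + (-6) = 27
σ = (0, 2, 1): 28 + 20 + (-8) = 40
σ = (1, 0, 2): 20 + (-4) + (-6) = 10
σ = (1, 2, 0): 20 + 20 + (-6) = 34
σ = (2, 0, 1): 2 + (-4) + (-8) = -10
σ = (2, 1, 0): 2 + 5 + (-6) = 1
Optimal value attained by: σ = (0, 2, 1).
Answer: det⊕(G) = 40; verdict: NONSINGULAR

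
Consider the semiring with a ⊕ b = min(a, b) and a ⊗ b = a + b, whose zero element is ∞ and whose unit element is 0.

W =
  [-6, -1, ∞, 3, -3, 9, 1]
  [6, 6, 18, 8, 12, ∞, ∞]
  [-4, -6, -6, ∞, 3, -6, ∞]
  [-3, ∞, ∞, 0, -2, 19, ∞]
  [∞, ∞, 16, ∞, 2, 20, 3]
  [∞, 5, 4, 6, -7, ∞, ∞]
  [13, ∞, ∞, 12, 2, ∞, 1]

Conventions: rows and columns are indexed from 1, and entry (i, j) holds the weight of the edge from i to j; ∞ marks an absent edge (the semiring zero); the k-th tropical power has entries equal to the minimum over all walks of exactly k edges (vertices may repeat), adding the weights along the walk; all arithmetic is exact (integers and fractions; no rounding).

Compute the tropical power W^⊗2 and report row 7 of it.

W^⊗2:
  [-12, -7, 13, -3, -9, 3, -5]
  [0, 5, 12, 8, 3, 12, 7]
  [-10, -12, -12, -1, -13, -12, -3]
  [-9, -4, 14, 0, -6, 6, -2]
  [12, 10, 10, 15, 4, 10, 4]
  [0, -2, -2, 6, -5, -2, -4]
  [7, 12, 18, 12, 3, 22, 2]
Answer: row 7 of W^⊗2 = [7, 12, 18, 12, 3, 22, 2]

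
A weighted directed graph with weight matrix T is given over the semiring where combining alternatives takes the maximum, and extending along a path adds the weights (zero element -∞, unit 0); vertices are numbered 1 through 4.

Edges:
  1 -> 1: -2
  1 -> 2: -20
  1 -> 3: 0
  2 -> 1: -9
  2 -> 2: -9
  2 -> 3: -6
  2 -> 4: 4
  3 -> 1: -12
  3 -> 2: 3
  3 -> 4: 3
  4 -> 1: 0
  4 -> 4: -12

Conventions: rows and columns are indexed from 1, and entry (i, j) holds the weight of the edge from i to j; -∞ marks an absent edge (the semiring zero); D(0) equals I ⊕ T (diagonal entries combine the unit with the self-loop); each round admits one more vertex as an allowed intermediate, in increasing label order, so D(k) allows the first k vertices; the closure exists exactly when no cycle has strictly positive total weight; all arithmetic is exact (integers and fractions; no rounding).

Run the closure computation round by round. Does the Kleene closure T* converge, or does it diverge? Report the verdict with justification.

D(0):
  [0, -20, 0, -∞]
  [-9, 0, -6, 4]
  [-12, 3, 0, 3]
  [0, -∞, -∞, 0]
D(1):
  [0, -20, 0, -∞]
  [-9, 0, -6, 4]
  [-12, 3, 0, 3]
  [0, -20, 0, 0]
D(2):
  [0, -20, 0, -16]
  [-9, 0, -6, 4]
  [-6, 3, 0, 7]
  [0, -20, 0, 0]
Detection: at round 3, diagonal entry (4, 4) turns strictly positive.
Key observation: the cycle 4->1->3->2->4 has total weight 0 + 0 + 3 + 4, which is strictly positive.
Answer: DIVERGES — positive cycle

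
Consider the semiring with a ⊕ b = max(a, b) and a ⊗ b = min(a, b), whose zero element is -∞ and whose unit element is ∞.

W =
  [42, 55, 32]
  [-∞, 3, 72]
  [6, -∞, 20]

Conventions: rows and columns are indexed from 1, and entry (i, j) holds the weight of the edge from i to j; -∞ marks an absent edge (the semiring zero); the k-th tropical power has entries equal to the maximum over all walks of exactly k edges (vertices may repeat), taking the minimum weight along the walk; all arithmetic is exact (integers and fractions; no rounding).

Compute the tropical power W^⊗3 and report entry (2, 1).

W^⊗2:
  [42, 42, 55]
  [6, 3, 20]
  [6, 6, 20]
W^⊗3:
  [42, 42, 42]
  [6, 6, 20]
  [6, 6, 20]
Key observation: the optimum is the walk 2->3->1->1, with weight 72 min 6 min 42 = 6.
Optimal value attained by: walk 2->3->1->1.
Answer: (W^⊗3)[2][1] = 6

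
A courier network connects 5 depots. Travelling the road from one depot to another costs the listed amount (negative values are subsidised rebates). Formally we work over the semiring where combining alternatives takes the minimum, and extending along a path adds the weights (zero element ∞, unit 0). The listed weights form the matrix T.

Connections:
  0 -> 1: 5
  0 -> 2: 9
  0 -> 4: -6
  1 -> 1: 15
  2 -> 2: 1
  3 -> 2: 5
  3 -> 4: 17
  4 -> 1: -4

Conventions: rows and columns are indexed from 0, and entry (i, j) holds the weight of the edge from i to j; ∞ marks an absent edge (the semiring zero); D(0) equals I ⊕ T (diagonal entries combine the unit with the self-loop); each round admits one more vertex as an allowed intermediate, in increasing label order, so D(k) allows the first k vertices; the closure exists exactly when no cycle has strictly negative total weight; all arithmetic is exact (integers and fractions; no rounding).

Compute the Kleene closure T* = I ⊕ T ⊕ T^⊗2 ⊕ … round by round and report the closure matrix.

D(0):
  [0, 5, 9, ∞, -6]
  [∞, 0, ∞, ∞, ∞]
  [∞, ∞, 0, ∞, ∞]
  [∞, ∞, 5, 0, 17]
  [∞, -4, ∞, ∞, 0]
D(1):
  [0, 5, 9, ∞, -6]
  [∞, 0, ∞, ∞, ∞]
  [∞, ∞, 0, ∞, ∞]
  [∞, ∞, 5, 0, 17]
  [∞, -4, ∞, ∞, 0]
D(2):
  [0, 5, 9, ∞, -6]
  [∞, 0, ∞, ∞, ∞]
  [∞, ∞, 0, ∞, ∞]
  [∞, ∞, 5, 0, 17]
  [∞, -4, ∞, ∞, 0]
D(3):
  [0, 5, 9, ∞, -6]
  [∞, 0, ∞, ∞, ∞]
  [∞, ∞, 0, ∞, ∞]
  [∞, ∞, 5, 0, 17]
  [∞, -4, ∞, ∞, 0]
D(4):
  [0, 5, 9, ∞, -6]
  [∞, 0, ∞, ∞, ∞]
  [∞, ∞, 0, ∞, ∞]
  [∞, ∞, 5, 0, 17]
  [∞, -4, ∞, ∞, 0]
D(5):
  [0, -10, 9, ∞, -6]
  [∞, 0, ∞, ∞, ∞]
  [∞, ∞, 0, ∞, ∞]
  [∞, 13, 5, 0, 17]
  [∞, -4, ∞, ∞, 0]
Answer: T* = [[0, -10, 9, ∞, -6], [∞, 0, ∞, ∞, ∞], [∞, ∞, 0, ∞, ∞], [∞, 13, 5, 0, 17], [∞, -4, ∞, ∞, 0]]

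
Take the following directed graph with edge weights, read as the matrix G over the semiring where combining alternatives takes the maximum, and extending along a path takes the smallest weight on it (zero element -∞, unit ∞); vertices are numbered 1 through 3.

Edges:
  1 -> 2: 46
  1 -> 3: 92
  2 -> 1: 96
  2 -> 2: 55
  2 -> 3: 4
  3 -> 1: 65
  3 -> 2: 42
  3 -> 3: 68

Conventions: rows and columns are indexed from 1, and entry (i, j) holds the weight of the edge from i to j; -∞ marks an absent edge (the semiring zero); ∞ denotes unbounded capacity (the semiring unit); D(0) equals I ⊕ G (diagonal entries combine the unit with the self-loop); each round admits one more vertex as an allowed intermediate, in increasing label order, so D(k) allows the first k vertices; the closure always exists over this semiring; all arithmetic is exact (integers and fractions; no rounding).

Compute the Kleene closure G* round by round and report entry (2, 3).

D(0):
  [∞, 46, 92]
  [96, ∞, 4]
  [65, 42, ∞]
D(1):
  [∞, 46, 92]
  [96, ∞, 92]
  [65, 46, ∞]
D(2):
  [∞, 46, 92]
  [96, ∞, 92]
  [65, 46, ∞]
D(3):
  [∞, 46, 92]
  [96, ∞, 92]
  [65, 46, ∞]
Answer: G*[2][3] = 92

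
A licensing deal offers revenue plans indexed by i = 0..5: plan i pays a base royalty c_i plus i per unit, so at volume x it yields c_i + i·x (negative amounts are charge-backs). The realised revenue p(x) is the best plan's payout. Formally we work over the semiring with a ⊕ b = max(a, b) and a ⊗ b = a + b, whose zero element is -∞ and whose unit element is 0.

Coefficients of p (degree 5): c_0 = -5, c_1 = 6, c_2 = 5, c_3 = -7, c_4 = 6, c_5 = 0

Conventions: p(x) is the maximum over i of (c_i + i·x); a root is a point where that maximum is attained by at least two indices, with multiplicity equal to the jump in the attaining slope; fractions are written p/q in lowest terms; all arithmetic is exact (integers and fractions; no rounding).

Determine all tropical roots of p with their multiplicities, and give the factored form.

hull edge (i=0, c=-5) to (i=1, c=6): slope 11, span 1
hull edge (i=1, c=6) to (i=4, c=6): slope 0, span 3
hull edge (i=4, c=6) to (i=5, c=0): slope -6, span 1
Factored form: p(x) = 0 ⊗ (x ⊕ (-11)) ⊗ (x ⊕ 0) ⊗ (x ⊕ 0) ⊗ (x ⊕ 0) ⊗ (x ⊕ 6)
Answer: roots = -11 (mult 1), 0 (mult 3), 6 (mult 1)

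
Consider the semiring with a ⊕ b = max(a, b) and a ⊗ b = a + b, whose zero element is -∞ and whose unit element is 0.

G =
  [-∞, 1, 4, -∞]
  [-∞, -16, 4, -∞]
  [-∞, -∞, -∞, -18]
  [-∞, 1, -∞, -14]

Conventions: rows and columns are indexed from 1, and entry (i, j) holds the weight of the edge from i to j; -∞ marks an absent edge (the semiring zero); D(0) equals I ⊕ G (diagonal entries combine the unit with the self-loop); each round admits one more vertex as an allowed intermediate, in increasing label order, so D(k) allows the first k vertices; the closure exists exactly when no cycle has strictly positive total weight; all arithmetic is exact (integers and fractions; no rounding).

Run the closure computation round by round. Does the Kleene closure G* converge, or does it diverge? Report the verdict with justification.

D(0):
  [0, 1, 4, -∞]
  [-∞, 0, 4, -∞]
  [-∞, -∞, 0, -18]
  [-∞, 1, -∞, 0]
D(1):
  [0, 1, 4, -∞]
  [-∞, 0, 4, -∞]
  [-∞, -∞, 0, -18]
  [-∞, 1, -∞, 0]
D(2):
  [0, 1, 5, -∞]
  [-∞, 0, 4, -∞]
  [-∞, -∞, 0, -18]
  [-∞, 1, 5, 0]
D(3):
  [0, 1, 5, -13]
  [-∞, 0, 4, -14]
  [-∞, -∞, 0, -18]
  [-∞, 1, 5, 0]
D(4):
  [0, 1, 5, -13]
  [-∞, 0, 4, -14]
  [-∞, -17, 0, -18]
  [-∞, 1, 5, 0]
Key observation: every diagonal entry stays at the unit through all rounds, so no improving cycle exists.
Answer: CONVERGES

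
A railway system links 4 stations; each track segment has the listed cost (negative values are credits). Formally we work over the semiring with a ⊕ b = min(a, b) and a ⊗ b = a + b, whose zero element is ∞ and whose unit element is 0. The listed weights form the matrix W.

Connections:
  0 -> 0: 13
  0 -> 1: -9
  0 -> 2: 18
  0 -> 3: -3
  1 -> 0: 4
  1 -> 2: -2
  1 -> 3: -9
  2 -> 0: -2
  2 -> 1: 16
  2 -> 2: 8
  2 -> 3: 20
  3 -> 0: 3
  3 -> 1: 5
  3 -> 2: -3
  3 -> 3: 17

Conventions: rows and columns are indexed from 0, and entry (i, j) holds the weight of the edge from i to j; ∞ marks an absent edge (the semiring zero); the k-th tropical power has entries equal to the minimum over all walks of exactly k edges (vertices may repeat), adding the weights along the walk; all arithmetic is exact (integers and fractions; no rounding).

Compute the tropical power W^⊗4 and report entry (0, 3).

W^⊗2:
  [-5, 2, -11, -18]
  [-6, -5, -12, 1]
  [6, -11, 14, -5]
  [-5, -6, 3, -4]
W^⊗3:
  [-15, -14, -21, -8]
  [-14, -15, -7, -14]
  [-7, -3, -13, -20]
  [-2, -14, -8, -15]
W^⊗4:
  [-23, -24, -16, -23]
  [-11, -23, -17, -24]
  [-17, -16, -23, -12]
  [-12, -11, -18, -23]
Key observation: the optimum is the walk 0->1->0->1->3, with weight (-9) + 4 + (-9) + (-9) = -23.
Optimal value attained by: walk 0->1->0->1->3.
Answer: (W^⊗4)[0][3] = -23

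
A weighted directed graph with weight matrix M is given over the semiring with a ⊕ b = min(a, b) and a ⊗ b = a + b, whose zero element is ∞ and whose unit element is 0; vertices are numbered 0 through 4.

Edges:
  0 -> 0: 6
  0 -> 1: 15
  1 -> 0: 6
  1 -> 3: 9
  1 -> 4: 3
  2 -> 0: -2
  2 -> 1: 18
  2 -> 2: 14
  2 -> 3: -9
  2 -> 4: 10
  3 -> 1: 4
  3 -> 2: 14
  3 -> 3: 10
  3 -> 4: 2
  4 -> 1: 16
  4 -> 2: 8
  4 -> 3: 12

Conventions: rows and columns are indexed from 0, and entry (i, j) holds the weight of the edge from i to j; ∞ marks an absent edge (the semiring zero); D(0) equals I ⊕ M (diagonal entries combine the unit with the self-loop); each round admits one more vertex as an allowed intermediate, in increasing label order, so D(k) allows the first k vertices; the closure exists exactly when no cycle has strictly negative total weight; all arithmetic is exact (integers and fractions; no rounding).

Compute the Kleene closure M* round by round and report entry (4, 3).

D(0):
  [0, 15, ∞, ∞, ∞]
  [6, 0, ∞, 9, 3]
  [-2, 18, 0, -9, 10]
  [∞, 4, 14, 0, 2]
  [∞, 16, 8, 12, 0]
D(1):
  [0, 15, ∞, ∞, ∞]
  [6, 0, ∞, 9, 3]
  [-2, 13, 0, -9, 10]
  [∞, 4, 14, 0, 2]
  [∞, 16, 8, 12, 0]
D(2):
  [0, 15, ∞, 24, 18]
  [6, 0, ∞, 9, 3]
  [-2, 13, 0, -9, 10]
  [10, 4, 14, 0, 2]
  [22, 16, 8, 12, 0]
D(3):
  [0, 15, ∞, 24, 18]
  [6, 0, ∞, 9, 3]
  [-2, 13, 0, -9, 10]
  [10, 4, 14, 0, 2]
  [6, 16, 8, -1, 0]
D(4):
  [0, 15, 38, 24, 18]
  [6, 0, 23, 9, 3]
  [-2, -5, 0, -9, -7]
  [10, 4, 14, 0, 2]
  [6, 3, 8, -1, 0]
D(5):
  [0, 15, 26, 17, 18]
  [6, 0, 11, 2, 3]
  [-2, -5, 0, -9, -7]
  [8, 4, 10, 0, 2]
  [6, 3, 8, -1, 0]
Answer: M*[4][3] = -1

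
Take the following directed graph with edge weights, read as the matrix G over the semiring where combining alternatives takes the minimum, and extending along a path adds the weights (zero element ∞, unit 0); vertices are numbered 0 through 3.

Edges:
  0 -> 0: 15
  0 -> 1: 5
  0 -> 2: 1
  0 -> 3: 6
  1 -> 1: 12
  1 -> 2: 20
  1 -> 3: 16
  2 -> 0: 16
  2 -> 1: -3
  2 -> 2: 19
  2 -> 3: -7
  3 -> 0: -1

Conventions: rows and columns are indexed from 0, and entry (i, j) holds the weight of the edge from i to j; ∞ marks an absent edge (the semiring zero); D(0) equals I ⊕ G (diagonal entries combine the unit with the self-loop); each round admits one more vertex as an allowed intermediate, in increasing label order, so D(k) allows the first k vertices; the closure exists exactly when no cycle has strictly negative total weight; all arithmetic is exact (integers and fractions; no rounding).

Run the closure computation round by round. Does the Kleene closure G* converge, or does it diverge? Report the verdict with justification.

D(0):
  [0, 5, 1, 6]
  [∞, 0, 20, 16]
  [16, -3, 0, -7]
  [-1, ∞, ∞, 0]
D(1):
  [0, 5, 1, 6]
  [∞, 0, 20, 16]
  [16, -3, 0, -7]
  [-1, 4, 0, 0]
D(2):
  [0, 5, 1, 6]
  [∞, 0, 20, 16]
  [16, -3, 0, -7]
  [-1, 4, 0, 0]
Detection: at round 3, diagonal entry (3, 3) turns strictly negative.
Key observation: the cycle 3->0->2->3 has total weight (-1) + 1 + (-7), which is strictly negative.
Answer: DIVERGES — negative cycle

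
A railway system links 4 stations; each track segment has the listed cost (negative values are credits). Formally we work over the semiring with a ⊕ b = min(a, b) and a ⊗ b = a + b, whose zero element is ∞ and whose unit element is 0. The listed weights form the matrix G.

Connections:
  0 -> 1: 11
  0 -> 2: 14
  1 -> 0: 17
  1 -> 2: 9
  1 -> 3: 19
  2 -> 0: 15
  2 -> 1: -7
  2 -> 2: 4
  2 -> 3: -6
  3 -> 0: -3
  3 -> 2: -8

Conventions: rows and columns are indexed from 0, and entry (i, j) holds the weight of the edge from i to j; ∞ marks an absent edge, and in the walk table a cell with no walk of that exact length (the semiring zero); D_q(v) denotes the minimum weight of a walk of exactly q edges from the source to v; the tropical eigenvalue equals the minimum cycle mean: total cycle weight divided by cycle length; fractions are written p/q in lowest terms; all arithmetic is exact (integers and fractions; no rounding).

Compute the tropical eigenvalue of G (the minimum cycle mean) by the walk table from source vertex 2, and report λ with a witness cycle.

q=0: [∞, ∞, 0, ∞]
q=1: [15, -7, 4, -6]
q=2: [-9, -3, -14, -2]
q=3: [-5, -21, -10, -20]
q=4: [-23, -17, -28, -16]
Optimal cycle mean attained by: cycle 2->3->2, total (-6) + (-8), length 2.
Answer: λ = -7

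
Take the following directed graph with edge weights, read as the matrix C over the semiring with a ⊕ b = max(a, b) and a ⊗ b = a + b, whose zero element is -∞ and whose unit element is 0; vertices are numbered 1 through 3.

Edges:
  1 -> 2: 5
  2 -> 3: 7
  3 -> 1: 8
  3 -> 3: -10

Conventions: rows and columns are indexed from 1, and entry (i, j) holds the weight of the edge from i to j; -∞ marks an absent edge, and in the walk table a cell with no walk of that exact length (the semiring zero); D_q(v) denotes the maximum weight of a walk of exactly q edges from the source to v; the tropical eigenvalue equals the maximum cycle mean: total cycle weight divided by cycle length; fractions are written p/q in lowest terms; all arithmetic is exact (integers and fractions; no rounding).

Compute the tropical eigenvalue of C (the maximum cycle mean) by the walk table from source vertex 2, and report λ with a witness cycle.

q=0: [-∞, 0, -∞]
q=1: [-∞, -∞, 7]
q=2: [15, -∞, -3]
q=3: [5, 20, -13]
Optimal cycle mean attained by: cycle 1->2->3->1, total 5 + 7 + 8, length 3.
Answer: λ = 20/3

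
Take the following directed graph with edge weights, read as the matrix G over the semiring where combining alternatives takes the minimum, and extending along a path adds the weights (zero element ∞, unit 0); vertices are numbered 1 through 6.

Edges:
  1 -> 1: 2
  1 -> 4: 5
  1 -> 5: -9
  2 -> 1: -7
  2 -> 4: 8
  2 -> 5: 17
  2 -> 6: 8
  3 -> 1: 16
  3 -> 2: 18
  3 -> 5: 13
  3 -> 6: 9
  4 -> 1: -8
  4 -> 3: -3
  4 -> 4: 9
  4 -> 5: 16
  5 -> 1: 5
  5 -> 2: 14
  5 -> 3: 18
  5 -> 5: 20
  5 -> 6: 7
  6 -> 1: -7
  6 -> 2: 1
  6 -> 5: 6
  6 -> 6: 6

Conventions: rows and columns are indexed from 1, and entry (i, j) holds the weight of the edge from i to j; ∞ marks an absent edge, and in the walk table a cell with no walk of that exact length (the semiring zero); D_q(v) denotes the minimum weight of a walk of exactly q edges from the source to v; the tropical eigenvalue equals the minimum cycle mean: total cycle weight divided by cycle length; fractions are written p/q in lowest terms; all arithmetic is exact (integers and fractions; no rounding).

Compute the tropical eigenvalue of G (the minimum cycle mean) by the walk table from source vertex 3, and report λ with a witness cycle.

q=0: [∞, ∞, 0, ∞, ∞, ∞]
q=1: [16, 18, ∞, ∞, 13, 9]
q=2: [2, 10, 31, 21, 7, 15]
q=3: [3, 16, 18, 7, -7, 14]
q=4: [-2, 7, 4, 8, -6, 0]
q=5: [-7, 1, 5, 3, -11, 1]
q=6: [-6, 2, 0, -2, -16, -4]
Optimal cycle mean attained by: cycle 1->5->6->1, total (-9) + 7 + (-7), length 3.
Answer: λ = -3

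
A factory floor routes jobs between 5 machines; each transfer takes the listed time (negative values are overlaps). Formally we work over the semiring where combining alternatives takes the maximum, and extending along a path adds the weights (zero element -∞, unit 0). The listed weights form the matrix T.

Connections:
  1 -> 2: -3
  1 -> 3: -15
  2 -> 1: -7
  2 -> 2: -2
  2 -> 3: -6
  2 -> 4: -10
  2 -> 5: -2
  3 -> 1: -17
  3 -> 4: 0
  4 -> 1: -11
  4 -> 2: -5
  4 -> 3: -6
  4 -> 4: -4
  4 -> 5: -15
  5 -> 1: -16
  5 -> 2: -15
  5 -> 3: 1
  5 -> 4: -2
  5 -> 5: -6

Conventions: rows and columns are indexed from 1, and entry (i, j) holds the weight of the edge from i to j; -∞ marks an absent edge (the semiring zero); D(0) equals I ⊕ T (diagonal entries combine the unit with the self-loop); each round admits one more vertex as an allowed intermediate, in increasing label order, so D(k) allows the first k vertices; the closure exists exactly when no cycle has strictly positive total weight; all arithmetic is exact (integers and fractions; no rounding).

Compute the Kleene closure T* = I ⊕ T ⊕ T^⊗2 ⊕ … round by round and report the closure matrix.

D(0):
  [0, -3, -15, -∞, -∞]
  [-7, 0, -6, -10, -2]
  [-17, -∞, 0, 0, -∞]
  [-11, -5, -6, 0, -15]
  [-16, -15, 1, -2, 0]
D(1):
  [0, -3, -15, -∞, -∞]
  [-7, 0, -6, -10, -2]
  [-17, -20, 0, 0, -∞]
  [-11, -5, -6, 0, -15]
  [-16, -15, 1, -2, 0]
D(2):
  [0, -3, -9, -13, -5]
  [-7, 0, -6, -10, -2]
  [-17, -20, 0, 0, -22]
  [-11, -5, -6, 0, -7]
  [-16, -15, 1, -2, 0]
D(3):
  [0, -3, -9, -9, -5]
  [-7, 0, -6, -6, -2]
  [-17, -20, 0, 0, -22]
  [-11, -5, -6, 0, -7]
  [-16, -15, 1, 1, 0]
D(4):
  [0, -3, -9, -9, -5]
  [-7, 0, -6, -6, -2]
  [-11, -5, 0, 0, -7]
  [-11, -5, -6, 0, -7]
  [-10, -4, 1, 1, 0]
D(5):
  [0, -3, -4, -4, -5]
  [-7, 0, -1, -1, -2]
  [-11, -5, 0, 0, -7]
  [-11, -5, -6, 0, -7]
  [-10, -4, 1, 1, 0]
Answer: T* = [[0, -3, -4, -4, -5], [-7, 0, -1, -1, -2], [-11, -5, 0, 0, -7], [-11, -5, -6, 0, -7], [-10, -4, 1, 1, 0]]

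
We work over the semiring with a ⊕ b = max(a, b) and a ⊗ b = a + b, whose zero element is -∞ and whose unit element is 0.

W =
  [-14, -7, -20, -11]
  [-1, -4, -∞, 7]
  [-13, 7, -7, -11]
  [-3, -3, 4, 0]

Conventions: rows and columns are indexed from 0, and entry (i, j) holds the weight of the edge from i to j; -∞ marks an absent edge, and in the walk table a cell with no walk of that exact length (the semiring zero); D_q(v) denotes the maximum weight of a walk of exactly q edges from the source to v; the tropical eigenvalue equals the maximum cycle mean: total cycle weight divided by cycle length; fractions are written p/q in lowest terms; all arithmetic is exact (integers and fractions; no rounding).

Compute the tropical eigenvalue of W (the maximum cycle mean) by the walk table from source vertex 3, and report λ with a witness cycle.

q=0: [-∞, -∞, -∞, 0]
q=1: [-3, -3, 4, 0]
q=2: [-3, 11, 4, 4]
q=3: [10, 11, 8, 18]
q=4: [15, 15, 22, 18]
Optimal cycle mean attained by: cycle 1->3->2->1, total 7 + 4 + 7, length 3.
Answer: λ = 6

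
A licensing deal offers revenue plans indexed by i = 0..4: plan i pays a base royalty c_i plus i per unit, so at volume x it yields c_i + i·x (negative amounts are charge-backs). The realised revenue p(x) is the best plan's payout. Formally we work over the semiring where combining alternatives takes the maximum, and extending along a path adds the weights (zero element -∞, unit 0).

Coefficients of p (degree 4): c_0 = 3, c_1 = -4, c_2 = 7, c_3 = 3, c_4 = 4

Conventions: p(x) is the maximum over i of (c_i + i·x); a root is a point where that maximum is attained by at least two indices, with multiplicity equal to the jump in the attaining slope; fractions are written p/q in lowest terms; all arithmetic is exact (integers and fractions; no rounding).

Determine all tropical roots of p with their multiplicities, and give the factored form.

hull edge (i=0, c=3) to (i=2, c=7): slope 2, span 2
hull edge (i=2, c=7) to (i=4, c=4): slope -3/2, span 2
Factored form: p(x) = 4 ⊗ (x ⊕ (-2)) ⊗ (x ⊕ (-2)) ⊗ (x ⊕ 3/2) ⊗ (x ⊕ 3/2)
Answer: roots = -2 (mult 2), 3/2 (mult 2)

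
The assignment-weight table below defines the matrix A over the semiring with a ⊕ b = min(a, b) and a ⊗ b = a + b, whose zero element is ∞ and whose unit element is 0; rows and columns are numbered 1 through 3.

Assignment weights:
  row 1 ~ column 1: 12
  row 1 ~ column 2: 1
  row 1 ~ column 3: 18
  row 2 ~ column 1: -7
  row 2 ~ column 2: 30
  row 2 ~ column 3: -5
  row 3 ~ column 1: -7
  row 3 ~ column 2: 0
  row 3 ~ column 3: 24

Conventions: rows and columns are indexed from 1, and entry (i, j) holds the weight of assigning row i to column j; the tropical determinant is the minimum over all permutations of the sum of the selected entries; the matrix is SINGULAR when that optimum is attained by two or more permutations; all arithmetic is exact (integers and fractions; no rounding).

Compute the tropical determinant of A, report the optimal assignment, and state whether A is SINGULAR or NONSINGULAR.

σ = (1, 2, 3): 12 + 30 + 24 = 66
σ = (1, 3, 2): 12 + (-5) + 0 = 7
σ = (2, 1, 3): 1 + (-7) + 24 = 18
σ = (2, 3, 1): 1 + (-5) + (-7) = -11
σ = (3, 1, 2): 18 + (-7) + 0 = 11
σ = (3, 2, 1): 18 + 30 + (-7) = 41
Optimal value attained by: σ = (2, 3, 1).
Answer: det⊕(A) = -11; verdict: NONSINGULAR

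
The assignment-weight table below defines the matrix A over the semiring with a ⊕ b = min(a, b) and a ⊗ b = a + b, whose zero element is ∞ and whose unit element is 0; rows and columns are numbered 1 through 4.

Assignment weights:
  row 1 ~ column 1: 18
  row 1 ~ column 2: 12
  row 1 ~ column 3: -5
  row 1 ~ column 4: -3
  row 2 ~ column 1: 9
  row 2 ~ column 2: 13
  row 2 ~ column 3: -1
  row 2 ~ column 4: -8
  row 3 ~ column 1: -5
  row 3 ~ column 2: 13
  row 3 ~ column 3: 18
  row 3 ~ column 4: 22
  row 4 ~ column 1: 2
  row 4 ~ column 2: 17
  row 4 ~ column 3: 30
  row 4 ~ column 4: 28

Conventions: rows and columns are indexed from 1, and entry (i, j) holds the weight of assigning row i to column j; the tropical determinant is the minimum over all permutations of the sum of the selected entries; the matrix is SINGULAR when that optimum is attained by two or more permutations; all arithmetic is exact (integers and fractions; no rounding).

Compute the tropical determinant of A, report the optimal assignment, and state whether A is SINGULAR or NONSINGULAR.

σ = (1, 2, 3, 4): 18 + 13 + 18 + 28 = 77
σ = (1, 2, 4, 3): 18 + 13 + 22 + 30 = 83
σ = (1, 3, 2, 4): 18 + (-1) + 13 + 28 = 58
σ = (1, 3, 4, 2): 18 + (-1) + 22 + 17 = 56
σ = (1, 4, 2, 3): 18 + (-8) + 13 + 30 = 53
σ = (1, 4, 3, 2): 18 + (-8) + 18 + 17 = 45
σ = (2, 1, 3, 4): 12 + 9 + 18 + 28 = 67
σ = (2, 1, 4, 3): 12 + 9 + 22 + 30 = 73
σ = (2, 3, 1, 4): 12 + (-1) + (-5) + 28 = 34
σ = (2, 3, 4, 1): 12 + (-1) + 22 + 2 = 35
σ = (2, 4, 1, 3): 12 + (-8) + (-5) + 30 = 29
σ = (2, 4, 3, 1): 12 + (-8) + 18 + 2 = 24
σ = (3, 1, 2, 4): (-5) + 9 + 13 + 28 = 45
σ = (3, 1, 4, 2): (-5) + 9 + 22 + 17 = 43
σ = (3, 2, 1, 4): (-5) + 13 + (-5) + 28 = 31
σ = (3, 2, 4, 1): (-5) + 13 + 22 + 2 = 32
σ = (3, 4, 1, 2): (-5) + (-8) + (-5) + 17 = -1
σ = (3, 4, 2, 1): (-5) + (-8) + 13 + 2 = 2
σ = (4, 1, 2, 3): (-3) + 9 + 13 + 30 = 49
σ = (4, 1, 3, 2): (-3) + 9 + 18 + 17 = 41
σ = (4, 2, 1, 3): (-3) + 13 + (-5) + 30 = 35
σ = (4, 2, 3, 1): (-3) + 13 + 18 + 2 = 30
σ = (4, 3, 1, 2): (-3) + (-1) + (-5) + 17 = 8
σ = (4, 3, 2, 1): (-3) + (-1) + 13 + 2 = 11
Optimal value attained by: σ = (3, 4, 1, 2).
Answer: det⊕(A) = -1; verdict: NONSINGULAR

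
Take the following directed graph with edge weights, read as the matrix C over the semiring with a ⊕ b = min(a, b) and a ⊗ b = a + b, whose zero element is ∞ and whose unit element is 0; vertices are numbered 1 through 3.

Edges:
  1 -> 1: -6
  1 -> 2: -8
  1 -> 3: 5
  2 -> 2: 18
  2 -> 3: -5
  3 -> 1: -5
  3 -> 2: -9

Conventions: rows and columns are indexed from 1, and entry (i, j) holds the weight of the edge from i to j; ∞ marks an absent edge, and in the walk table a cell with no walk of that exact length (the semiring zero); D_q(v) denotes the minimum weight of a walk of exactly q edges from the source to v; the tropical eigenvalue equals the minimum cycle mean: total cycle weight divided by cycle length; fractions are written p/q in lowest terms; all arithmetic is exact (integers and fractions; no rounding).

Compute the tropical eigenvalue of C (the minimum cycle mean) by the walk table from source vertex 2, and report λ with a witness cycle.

q=0: [∞, 0, ∞]
q=1: [∞, 18, -5]
q=2: [-10, -14, 13]
q=3: [-16, -18, -19]
Optimal cycle mean attained by: cycle 2->3->2, total (-5) + (-9), length 2.
Answer: λ = -7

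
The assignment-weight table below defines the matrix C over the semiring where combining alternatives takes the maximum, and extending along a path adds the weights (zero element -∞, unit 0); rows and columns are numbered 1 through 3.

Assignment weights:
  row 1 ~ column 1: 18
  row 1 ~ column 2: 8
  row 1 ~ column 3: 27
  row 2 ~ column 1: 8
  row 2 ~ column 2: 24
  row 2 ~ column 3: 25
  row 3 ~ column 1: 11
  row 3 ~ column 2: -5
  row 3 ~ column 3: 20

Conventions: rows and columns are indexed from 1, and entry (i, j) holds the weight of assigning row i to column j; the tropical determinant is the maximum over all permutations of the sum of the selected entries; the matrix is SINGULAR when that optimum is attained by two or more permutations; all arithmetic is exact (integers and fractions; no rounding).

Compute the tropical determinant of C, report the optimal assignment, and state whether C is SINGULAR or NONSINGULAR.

σ = (1, 2, 3): 18 + 24 + 20 = 62
σ = (1, 3, 2): 18 + 25 + (-5) = 38
σ = (2, 1, 3): 8 + 8 + 20 = 36
σ = (2, 3, 1): 8 + 25 + 11 = 44
σ = (3, 1, 2): 27 + 8 + (-5) = 30
σ = (3, 2, 1): 27 + 24 + 11 = 62
Optimal value attained by: σ = (1, 2, 3).
Answer: det⊕(C) = 62; verdict: SINGULAR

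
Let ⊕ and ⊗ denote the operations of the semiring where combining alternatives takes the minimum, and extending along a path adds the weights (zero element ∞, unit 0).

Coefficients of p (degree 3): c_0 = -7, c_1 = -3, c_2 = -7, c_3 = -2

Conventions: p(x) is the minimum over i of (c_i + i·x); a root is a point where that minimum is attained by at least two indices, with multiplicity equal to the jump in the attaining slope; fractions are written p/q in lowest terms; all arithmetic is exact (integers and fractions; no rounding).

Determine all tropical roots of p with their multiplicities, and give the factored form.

hull edge (i=0, c=-7) to (i=2, c=-7): slope 0, span 2
hull edge (i=2, c=-7) to (i=3, c=-2): slope 5, span 1
Factored form: p(x) = -2 ⊗ (x ⊕ (-5)) ⊗ (x ⊕ 0) ⊗ (x ⊕ 0)
Answer: roots = -5 (mult 1), 0 (mult 2)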